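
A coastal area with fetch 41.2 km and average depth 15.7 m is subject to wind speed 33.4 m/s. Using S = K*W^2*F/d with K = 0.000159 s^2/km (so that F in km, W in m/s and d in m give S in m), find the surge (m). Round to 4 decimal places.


S = K * W^2 * F / d
W^2 = 33.4^2 = 1115.56
S = 0.000159 * 1115.56 * 41.2 / 15.7
Numerator = 0.000159 * 1115.56 * 41.2 = 7.307810
S = 7.307810 / 15.7 = 0.4655 m

0.4655


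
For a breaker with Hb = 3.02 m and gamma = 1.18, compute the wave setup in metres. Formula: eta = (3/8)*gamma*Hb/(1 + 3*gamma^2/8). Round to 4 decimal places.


eta = (3/8) * gamma * Hb / (1 + 3*gamma^2/8)
Numerator = (3/8) * 1.18 * 3.02 = 1.336350
Denominator = 1 + 3*1.18^2/8 = 1 + 0.522150 = 1.522150
eta = 1.336350 / 1.522150
eta = 0.8779 m

0.8779


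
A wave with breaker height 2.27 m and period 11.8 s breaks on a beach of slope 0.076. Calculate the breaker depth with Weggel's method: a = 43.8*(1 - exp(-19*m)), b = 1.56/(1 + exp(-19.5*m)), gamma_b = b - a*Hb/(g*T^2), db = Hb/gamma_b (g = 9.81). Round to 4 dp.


a = 43.8 * (1 - exp(-19 * m))
exp(-19 * 0.076) = exp(-1.4440) = 0.235982
a = 43.8 * (1 - 0.235982) = 33.463991
b = 1.56 / (1 + exp(-19.5 * m))
exp(-19.5 * 0.076) = exp(-1.4820) = 0.227183
b = 1.56 / (1 + 0.227183) = 1.271204
Hb / (g * T^2) = 2.27 / (9.81 * 11.8^2) = 2.27 / 1365.9444 = 0.00166185
gamma_b = b - a * Hb/(g*T^2) = 1.271204 - 33.463991 * 0.00166185 = 1.215592
db = Hb / gamma_b = 2.27 / 1.215592
db = 1.8674 m

1.8674


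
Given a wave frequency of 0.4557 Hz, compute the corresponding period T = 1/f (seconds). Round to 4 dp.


T = 1 / f
T = 1 / 0.4557
T = 2.1944 s

2.1944


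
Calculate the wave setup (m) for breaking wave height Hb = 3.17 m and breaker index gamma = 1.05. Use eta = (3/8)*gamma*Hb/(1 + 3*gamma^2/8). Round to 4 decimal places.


eta = (3/8) * gamma * Hb / (1 + 3*gamma^2/8)
Numerator = (3/8) * 1.05 * 3.17 = 1.248188
Denominator = 1 + 3*1.05^2/8 = 1 + 0.413438 = 1.413438
eta = 1.248188 / 1.413438
eta = 0.8831 m

0.8831


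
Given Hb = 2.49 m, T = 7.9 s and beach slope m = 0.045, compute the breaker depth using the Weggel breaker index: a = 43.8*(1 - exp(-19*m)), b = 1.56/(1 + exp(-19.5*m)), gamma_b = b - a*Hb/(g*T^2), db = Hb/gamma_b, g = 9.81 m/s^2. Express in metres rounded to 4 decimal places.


a = 43.8 * (1 - exp(-19 * m))
exp(-19 * 0.045) = exp(-0.8550) = 0.425283
a = 43.8 * (1 - 0.425283) = 25.172596
b = 1.56 / (1 + exp(-19.5 * m))
exp(-19.5 * 0.045) = exp(-0.8775) = 0.415821
b = 1.56 / (1 + 0.415821) = 1.101834
Hb / (g * T^2) = 2.49 / (9.81 * 7.9^2) = 2.49 / 612.2421 = 0.00406702
gamma_b = b - a * Hb/(g*T^2) = 1.101834 - 25.172596 * 0.00406702 = 0.999457
db = Hb / gamma_b = 2.49 / 0.999457
db = 2.4914 m

2.4914


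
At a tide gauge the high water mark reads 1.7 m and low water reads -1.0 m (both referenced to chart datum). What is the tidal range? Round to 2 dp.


Tidal range = High water - Low water
Tidal range = 1.7 - (-1.0)
Tidal range = 2.70 m

2.70


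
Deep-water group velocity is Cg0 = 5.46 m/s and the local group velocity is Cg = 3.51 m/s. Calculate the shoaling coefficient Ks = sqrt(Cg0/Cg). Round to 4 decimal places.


Ks = sqrt(Cg0 / Cg)
Ks = sqrt(5.46 / 3.51)
Ks = sqrt(1.5556)
Ks = 1.2472

1.2472


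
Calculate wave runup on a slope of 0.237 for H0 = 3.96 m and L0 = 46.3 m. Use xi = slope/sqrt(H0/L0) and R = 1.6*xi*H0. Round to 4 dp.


xi = slope / sqrt(H0/L0)
H0/L0 = 3.96/46.3 = 0.085529
sqrt(0.085529) = 0.292454
xi = 0.237 / 0.292454 = 0.810385
R = 1.6 * xi * H0 = 1.6 * 0.810385 * 3.96
R = 5.1346 m

5.1346


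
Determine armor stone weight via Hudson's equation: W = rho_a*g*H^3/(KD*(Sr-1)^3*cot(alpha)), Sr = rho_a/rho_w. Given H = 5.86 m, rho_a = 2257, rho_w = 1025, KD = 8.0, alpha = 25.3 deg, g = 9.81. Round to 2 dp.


Sr = rho_a / rho_w = 2257 / 1025 = 2.201951
(Sr - 1) = 1.201951
(Sr - 1)^3 = 1.736443
cot(25.3) = 1 / tan(25.3) = 1 / 0.472698 = 2.115516
Numerator = 2257 * 9.81 * 5.86^3 = 4455468.8790
Denominator = 8.0 * 1.736443 * 2.115516 = 29.387788
W = 4455468.8790 / 29.387788
W = 151609.53 N

151609.53


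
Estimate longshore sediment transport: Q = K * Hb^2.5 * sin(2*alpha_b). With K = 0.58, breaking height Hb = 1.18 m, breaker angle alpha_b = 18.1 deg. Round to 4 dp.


Q = K * Hb^2.5 * sin(2 * alpha_b)
Hb^2.5 = 1.18^2.5 = 1.512534
sin(2 * 18.1) = sin(36.2) = 0.590606
Q = 0.58 * 1.512534 * 0.590606
Q = 0.5181 m^3/s

0.5181


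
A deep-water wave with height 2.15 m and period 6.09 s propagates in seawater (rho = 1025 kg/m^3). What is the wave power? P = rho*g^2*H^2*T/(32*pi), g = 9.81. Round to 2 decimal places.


P = rho * g^2 * H^2 * T / (32 * pi)
P = 1025 * 9.81^2 * 2.15^2 * 6.09 / (32 * pi)
P = 1025 * 96.2361 * 4.6225 * 6.09 / 100.53096
P = 27622.07 W/m

27622.07


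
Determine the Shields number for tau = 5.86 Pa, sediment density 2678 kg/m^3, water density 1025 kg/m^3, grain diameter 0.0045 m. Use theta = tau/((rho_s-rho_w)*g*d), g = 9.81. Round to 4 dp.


theta = tau / ((rho_s - rho_w) * g * d)
rho_s - rho_w = 2678 - 1025 = 1653
Denominator = 1653 * 9.81 * 0.0045 = 72.971685
theta = 5.86 / 72.971685
theta = 0.0803

0.0803


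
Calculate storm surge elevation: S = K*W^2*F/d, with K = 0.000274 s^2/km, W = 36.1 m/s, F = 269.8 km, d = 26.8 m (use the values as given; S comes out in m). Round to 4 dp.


S = K * W^2 * F / d
W^2 = 36.1^2 = 1303.21
S = 0.000274 * 1303.21 * 269.8 / 26.8
Numerator = 0.000274 * 1303.21 * 269.8 = 96.340060
S = 96.340060 / 26.8 = 3.5948 m

3.5948


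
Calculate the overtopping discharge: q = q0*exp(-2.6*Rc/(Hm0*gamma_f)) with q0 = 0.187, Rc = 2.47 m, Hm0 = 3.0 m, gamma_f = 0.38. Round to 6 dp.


q = q0 * exp(-2.6 * Rc / (Hm0 * gamma_f))
Exponent = -2.6 * 2.47 / (3.0 * 0.38)
= -2.6 * 2.47 / 1.1400
= -5.633333
exp(-5.633333) = 0.003577
q = 0.187 * 0.003577
q = 0.000669 m^3/s/m

0.000669


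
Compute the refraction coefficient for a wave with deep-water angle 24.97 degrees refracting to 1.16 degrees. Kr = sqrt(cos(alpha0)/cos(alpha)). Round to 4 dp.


Kr = sqrt(cos(alpha0) / cos(alpha))
cos(24.97) = 0.906529
cos(1.16) = 0.999795
Kr = sqrt(0.906529 / 0.999795)
Kr = sqrt(0.906715)
Kr = 0.9522

0.9522


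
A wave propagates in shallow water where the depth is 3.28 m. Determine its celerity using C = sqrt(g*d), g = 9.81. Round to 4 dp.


Using the shallow-water approximation:
C = sqrt(g * d) = sqrt(9.81 * 3.28)
C = sqrt(32.1768)
C = 5.6725 m/s

5.6725


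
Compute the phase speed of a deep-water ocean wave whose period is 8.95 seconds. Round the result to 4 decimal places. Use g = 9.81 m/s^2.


We use the deep-water celerity formula:
C = g * T / (2 * pi)
C = 9.81 * 8.95 / (2 * 3.14159...)
C = 87.799500 / 6.283185
C = 13.9737 m/s

13.9737


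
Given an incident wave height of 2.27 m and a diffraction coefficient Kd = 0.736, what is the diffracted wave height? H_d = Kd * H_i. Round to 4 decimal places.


H_d = Kd * H_i
H_d = 0.736 * 2.27
H_d = 1.6707 m

1.6707


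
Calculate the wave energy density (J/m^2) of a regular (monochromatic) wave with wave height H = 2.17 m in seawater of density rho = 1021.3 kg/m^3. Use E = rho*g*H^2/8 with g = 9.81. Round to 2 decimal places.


E = (1/8) * rho * g * H^2
E = (1/8) * 1021.3 * 9.81 * 2.17^2
E = 0.125 * 1021.3 * 9.81 * 4.7089
E = 5897.28 J/m^2

5897.28


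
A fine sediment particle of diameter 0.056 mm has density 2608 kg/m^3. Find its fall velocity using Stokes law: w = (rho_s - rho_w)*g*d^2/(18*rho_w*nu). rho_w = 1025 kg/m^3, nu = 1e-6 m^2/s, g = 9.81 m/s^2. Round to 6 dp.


w = (rho_s - rho_w) * g * d^2 / (18 * rho_w * nu)
d = 0.056 mm = 0.000056 m
rho_s - rho_w = 2608 - 1025 = 1583
Numerator = 1583 * 9.81 * (0.000056)^2 = 0.000048699665
Denominator = 18 * 1025 * 1e-6 = 0.018450
w = 0.002640 m/s

0.002640


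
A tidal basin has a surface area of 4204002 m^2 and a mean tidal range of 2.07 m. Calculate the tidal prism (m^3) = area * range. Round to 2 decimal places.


Tidal prism = Area * Tidal range
P = 4204002 * 2.07
P = 8702284.14 m^3

8702284.14


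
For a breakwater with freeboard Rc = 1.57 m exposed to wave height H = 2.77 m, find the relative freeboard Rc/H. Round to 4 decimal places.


Relative freeboard = Rc / H
= 1.57 / 2.77
= 0.5668

0.5668


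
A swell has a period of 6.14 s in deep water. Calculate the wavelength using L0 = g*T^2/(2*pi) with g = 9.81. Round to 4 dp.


L0 = g * T^2 / (2 * pi)
L0 = 9.81 * 6.14^2 / (2 * pi)
L0 = 9.81 * 37.6996 / 6.28319
L0 = 369.8331 / 6.28319
L0 = 58.8608 m

58.8608


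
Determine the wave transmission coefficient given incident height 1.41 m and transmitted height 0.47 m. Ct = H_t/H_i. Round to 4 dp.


Ct = H_t / H_i
Ct = 0.47 / 1.41
Ct = 0.3333

0.3333


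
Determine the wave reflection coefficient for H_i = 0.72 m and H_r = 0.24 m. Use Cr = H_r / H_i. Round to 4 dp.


Cr = H_r / H_i
Cr = 0.24 / 0.72
Cr = 0.3333

0.3333


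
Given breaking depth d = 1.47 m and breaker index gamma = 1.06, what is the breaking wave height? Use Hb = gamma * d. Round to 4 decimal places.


Hb = gamma * d
Hb = 1.06 * 1.47
Hb = 1.5582 m

1.5582


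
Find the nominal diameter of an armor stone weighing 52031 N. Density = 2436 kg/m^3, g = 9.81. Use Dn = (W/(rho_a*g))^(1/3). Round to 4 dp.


V = W / (rho_a * g)
V = 52031 / (2436 * 9.81)
V = 52031 / 23897.16
V = 2.177288 m^3
Dn = V^(1/3) = 2.177288^(1/3)
Dn = 1.2961 m

1.2961


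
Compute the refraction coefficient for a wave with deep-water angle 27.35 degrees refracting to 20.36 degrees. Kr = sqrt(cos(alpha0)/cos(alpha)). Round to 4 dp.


Kr = sqrt(cos(alpha0) / cos(alpha))
cos(27.35) = 0.888217
cos(20.36) = 0.937525
Kr = sqrt(0.888217 / 0.937525)
Kr = sqrt(0.947406)
Kr = 0.9733

0.9733


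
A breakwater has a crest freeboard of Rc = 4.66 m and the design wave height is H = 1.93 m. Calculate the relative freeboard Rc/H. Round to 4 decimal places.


Relative freeboard = Rc / H
= 4.66 / 1.93
= 2.4145

2.4145


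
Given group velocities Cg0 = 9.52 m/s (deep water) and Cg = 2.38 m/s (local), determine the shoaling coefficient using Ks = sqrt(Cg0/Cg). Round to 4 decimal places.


Ks = sqrt(Cg0 / Cg)
Ks = sqrt(9.52 / 2.38)
Ks = sqrt(4.0000)
Ks = 2.0000

2.0000


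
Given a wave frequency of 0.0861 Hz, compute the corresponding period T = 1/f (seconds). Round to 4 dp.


T = 1 / f
T = 1 / 0.0861
T = 11.6144 s

11.6144


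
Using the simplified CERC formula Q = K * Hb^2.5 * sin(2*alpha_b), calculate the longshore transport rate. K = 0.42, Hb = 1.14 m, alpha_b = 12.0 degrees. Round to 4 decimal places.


Q = K * Hb^2.5 * sin(2 * alpha_b)
Hb^2.5 = 1.14^2.5 = 1.387593
sin(2 * 12.0) = sin(24.0) = 0.406737
Q = 0.42 * 1.387593 * 0.406737
Q = 0.2370 m^3/s

0.2370


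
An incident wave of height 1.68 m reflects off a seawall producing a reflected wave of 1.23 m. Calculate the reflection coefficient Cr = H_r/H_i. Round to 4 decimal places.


Cr = H_r / H_i
Cr = 1.23 / 1.68
Cr = 0.7321

0.7321


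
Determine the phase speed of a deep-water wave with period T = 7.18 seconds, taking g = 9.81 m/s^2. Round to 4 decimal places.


We use the deep-water celerity formula:
C = g * T / (2 * pi)
C = 9.81 * 7.18 / (2 * 3.14159...)
C = 70.435800 / 6.283185
C = 11.2102 m/s

11.2102


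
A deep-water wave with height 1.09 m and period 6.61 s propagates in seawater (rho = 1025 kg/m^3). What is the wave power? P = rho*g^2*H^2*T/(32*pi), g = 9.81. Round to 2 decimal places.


P = rho * g^2 * H^2 * T / (32 * pi)
P = 1025 * 9.81^2 * 1.09^2 * 6.61 / (32 * pi)
P = 1025 * 96.2361 * 1.1881 * 6.61 / 100.53096
P = 7705.78 W/m

7705.78


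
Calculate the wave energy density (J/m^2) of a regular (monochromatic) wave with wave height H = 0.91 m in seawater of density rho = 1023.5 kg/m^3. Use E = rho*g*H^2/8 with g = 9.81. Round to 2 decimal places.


E = (1/8) * rho * g * H^2
E = (1/8) * 1023.5 * 9.81 * 0.91^2
E = 0.125 * 1023.5 * 9.81 * 0.8281
E = 1039.32 J/m^2

1039.32


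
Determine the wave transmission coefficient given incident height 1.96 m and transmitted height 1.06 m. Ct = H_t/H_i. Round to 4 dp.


Ct = H_t / H_i
Ct = 1.06 / 1.96
Ct = 0.5408

0.5408


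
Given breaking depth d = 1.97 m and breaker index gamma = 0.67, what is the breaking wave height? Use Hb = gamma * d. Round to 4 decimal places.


Hb = gamma * d
Hb = 0.67 * 1.97
Hb = 1.3199 m

1.3199


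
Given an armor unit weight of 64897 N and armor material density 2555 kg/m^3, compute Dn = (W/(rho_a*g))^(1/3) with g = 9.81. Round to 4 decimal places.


V = W / (rho_a * g)
V = 64897 / (2555 * 9.81)
V = 64897 / 25064.55
V = 2.589195 m^3
Dn = V^(1/3) = 2.589195^(1/3)
Dn = 1.3732 m

1.3732


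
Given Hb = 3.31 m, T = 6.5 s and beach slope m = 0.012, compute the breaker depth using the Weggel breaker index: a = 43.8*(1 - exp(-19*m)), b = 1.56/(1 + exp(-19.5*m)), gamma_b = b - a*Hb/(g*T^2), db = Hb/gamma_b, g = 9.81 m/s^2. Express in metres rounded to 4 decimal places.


a = 43.8 * (1 - exp(-19 * m))
exp(-19 * 0.012) = exp(-0.2280) = 0.796124
a = 43.8 * (1 - 0.796124) = 8.929757
b = 1.56 / (1 + exp(-19.5 * m))
exp(-19.5 * 0.012) = exp(-0.2340) = 0.791362
b = 1.56 / (1 + 0.791362) = 0.870846
Hb / (g * T^2) = 3.31 / (9.81 * 6.5^2) = 3.31 / 414.4725 = 0.00798605
gamma_b = b - a * Hb/(g*T^2) = 0.870846 - 8.929757 * 0.00798605 = 0.799532
db = Hb / gamma_b = 3.31 / 0.799532
db = 4.1399 m

4.1399


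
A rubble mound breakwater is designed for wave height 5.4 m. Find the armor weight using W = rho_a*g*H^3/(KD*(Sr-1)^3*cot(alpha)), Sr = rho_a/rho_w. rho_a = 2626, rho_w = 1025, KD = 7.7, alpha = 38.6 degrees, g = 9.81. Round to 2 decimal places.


Sr = rho_a / rho_w = 2626 / 1025 = 2.561951
(Sr - 1) = 1.561951
(Sr - 1)^3 = 3.810679
cot(38.6) = 1 / tan(38.6) = 1 / 0.798290 = 1.252678
Numerator = 2626 * 9.81 * 5.4^3 = 4056439.5518
Denominator = 7.7 * 3.810679 * 1.252678 = 36.756377
W = 4056439.5518 / 36.756377
W = 110360.16 N

110360.16


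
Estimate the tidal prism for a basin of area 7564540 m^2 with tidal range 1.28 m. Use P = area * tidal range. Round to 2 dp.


Tidal prism = Area * Tidal range
P = 7564540 * 1.28
P = 9682611.20 m^3

9682611.20


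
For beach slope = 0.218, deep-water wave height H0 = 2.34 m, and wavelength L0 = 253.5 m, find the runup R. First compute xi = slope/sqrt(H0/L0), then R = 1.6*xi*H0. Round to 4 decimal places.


xi = slope / sqrt(H0/L0)
H0/L0 = 2.34/253.5 = 0.009231
sqrt(0.009231) = 0.096077
xi = 0.218 / 0.096077 = 2.269016
R = 1.6 * xi * H0 = 1.6 * 2.269016 * 2.34
R = 8.4952 m

8.4952


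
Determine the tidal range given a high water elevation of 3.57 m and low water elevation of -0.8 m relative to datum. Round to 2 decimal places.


Tidal range = High water - Low water
Tidal range = 3.57 - (-0.8)
Tidal range = 4.37 m

4.37


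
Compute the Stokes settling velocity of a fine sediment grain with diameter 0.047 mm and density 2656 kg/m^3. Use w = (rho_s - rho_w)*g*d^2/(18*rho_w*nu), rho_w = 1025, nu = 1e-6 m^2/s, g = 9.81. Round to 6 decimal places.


w = (rho_s - rho_w) * g * d^2 / (18 * rho_w * nu)
d = 0.047 mm = 0.000047 m
rho_s - rho_w = 2656 - 1025 = 1631
Numerator = 1631 * 9.81 * (0.000047)^2 = 0.000035344243
Denominator = 18 * 1025 * 1e-6 = 0.018450
w = 0.001916 m/s

0.001916


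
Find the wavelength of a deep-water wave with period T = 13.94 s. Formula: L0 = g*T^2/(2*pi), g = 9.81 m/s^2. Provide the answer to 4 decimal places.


L0 = g * T^2 / (2 * pi)
L0 = 9.81 * 13.94^2 / (2 * pi)
L0 = 9.81 * 194.3236 / 6.28319
L0 = 1906.3145 / 6.28319
L0 = 303.3994 m

303.3994


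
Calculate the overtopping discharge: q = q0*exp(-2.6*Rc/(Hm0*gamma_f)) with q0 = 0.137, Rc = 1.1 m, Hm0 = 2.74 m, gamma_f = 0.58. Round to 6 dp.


q = q0 * exp(-2.6 * Rc / (Hm0 * gamma_f))
Exponent = -2.6 * 1.1 / (2.74 * 0.58)
= -2.6 * 1.1 / 1.5892
= -1.799648
exp(-1.799648) = 0.165357
q = 0.137 * 0.165357
q = 0.022654 m^3/s/m

0.022654


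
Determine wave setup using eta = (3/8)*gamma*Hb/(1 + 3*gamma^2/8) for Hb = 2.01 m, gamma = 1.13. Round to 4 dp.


eta = (3/8) * gamma * Hb / (1 + 3*gamma^2/8)
Numerator = (3/8) * 1.13 * 2.01 = 0.851737
Denominator = 1 + 3*1.13^2/8 = 1 + 0.478838 = 1.478838
eta = 0.851737 / 1.478838
eta = 0.5760 m

0.5760


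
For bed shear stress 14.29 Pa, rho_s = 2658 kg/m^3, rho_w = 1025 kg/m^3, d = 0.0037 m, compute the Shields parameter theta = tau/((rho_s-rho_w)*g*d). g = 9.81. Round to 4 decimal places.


theta = tau / ((rho_s - rho_w) * g * d)
rho_s - rho_w = 2658 - 1025 = 1633
Denominator = 1633 * 9.81 * 0.0037 = 59.273001
theta = 14.29 / 59.273001
theta = 0.2411

0.2411


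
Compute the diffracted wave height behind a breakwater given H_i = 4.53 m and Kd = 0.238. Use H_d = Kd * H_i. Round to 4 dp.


H_d = Kd * H_i
H_d = 0.238 * 4.53
H_d = 1.0781 m

1.0781


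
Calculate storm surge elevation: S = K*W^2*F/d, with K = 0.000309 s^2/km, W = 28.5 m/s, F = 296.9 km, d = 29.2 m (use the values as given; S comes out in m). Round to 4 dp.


S = K * W^2 * F / d
W^2 = 28.5^2 = 812.25
S = 0.000309 * 812.25 * 296.9 / 29.2
Numerator = 0.000309 * 812.25 * 296.9 = 74.517521
S = 74.517521 / 29.2 = 2.5520 m

2.5520


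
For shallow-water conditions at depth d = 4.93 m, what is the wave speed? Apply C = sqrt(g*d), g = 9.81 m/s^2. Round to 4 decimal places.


Using the shallow-water approximation:
C = sqrt(g * d) = sqrt(9.81 * 4.93)
C = sqrt(48.3633)
C = 6.9544 m/s

6.9544


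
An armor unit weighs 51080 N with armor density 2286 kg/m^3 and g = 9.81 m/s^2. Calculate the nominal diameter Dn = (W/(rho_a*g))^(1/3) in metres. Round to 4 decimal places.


V = W / (rho_a * g)
V = 51080 / (2286 * 9.81)
V = 51080 / 22425.66
V = 2.277748 m^3
Dn = V^(1/3) = 2.277748^(1/3)
Dn = 1.3157 m

1.3157


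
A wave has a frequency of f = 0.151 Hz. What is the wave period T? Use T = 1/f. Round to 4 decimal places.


T = 1 / f
T = 1 / 0.151
T = 6.6225 s

6.6225


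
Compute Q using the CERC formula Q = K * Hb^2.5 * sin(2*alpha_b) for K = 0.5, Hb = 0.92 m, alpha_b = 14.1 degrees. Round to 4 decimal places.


Q = K * Hb^2.5 * sin(2 * alpha_b)
Hb^2.5 = 0.92^2.5 = 0.811838
sin(2 * 14.1) = sin(28.2) = 0.472551
Q = 0.5 * 0.811838 * 0.472551
Q = 0.1918 m^3/s

0.1918


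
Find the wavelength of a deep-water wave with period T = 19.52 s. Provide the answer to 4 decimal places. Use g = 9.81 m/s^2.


L0 = g * T^2 / (2 * pi)
L0 = 9.81 * 19.52^2 / (2 * pi)
L0 = 9.81 * 381.0304 / 6.28319
L0 = 3737.9082 / 6.28319
L0 = 594.9066 m

594.9066


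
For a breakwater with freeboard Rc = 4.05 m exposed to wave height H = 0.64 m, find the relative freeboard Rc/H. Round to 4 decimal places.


Relative freeboard = Rc / H
= 4.05 / 0.64
= 6.3281

6.3281


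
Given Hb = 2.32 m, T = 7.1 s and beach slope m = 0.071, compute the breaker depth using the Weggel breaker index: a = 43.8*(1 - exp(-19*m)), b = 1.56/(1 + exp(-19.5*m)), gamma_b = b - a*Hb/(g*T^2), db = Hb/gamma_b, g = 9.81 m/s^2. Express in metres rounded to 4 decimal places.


a = 43.8 * (1 - exp(-19 * m))
exp(-19 * 0.071) = exp(-1.3490) = 0.259500
a = 43.8 * (1 - 0.259500) = 32.433916
b = 1.56 / (1 + exp(-19.5 * m))
exp(-19.5 * 0.071) = exp(-1.3845) = 0.250449
b = 1.56 / (1 + 0.250449) = 1.247552
Hb / (g * T^2) = 2.32 / (9.81 * 7.1^2) = 2.32 / 494.5221 = 0.00469140
gamma_b = b - a * Hb/(g*T^2) = 1.247552 - 32.433916 * 0.00469140 = 1.095391
db = Hb / gamma_b = 2.32 / 1.095391
db = 2.1180 m

2.1180


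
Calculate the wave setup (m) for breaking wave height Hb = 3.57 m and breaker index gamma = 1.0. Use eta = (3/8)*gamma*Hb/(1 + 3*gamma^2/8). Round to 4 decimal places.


eta = (3/8) * gamma * Hb / (1 + 3*gamma^2/8)
Numerator = (3/8) * 1.0 * 3.57 = 1.338750
Denominator = 1 + 3*1.0^2/8 = 1 + 0.375000 = 1.375000
eta = 1.338750 / 1.375000
eta = 0.9736 m

0.9736


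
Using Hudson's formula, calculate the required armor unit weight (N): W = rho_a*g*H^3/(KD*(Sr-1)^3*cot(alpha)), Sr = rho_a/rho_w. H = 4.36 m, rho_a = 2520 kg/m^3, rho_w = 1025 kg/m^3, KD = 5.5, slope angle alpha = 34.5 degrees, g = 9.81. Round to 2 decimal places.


Sr = rho_a / rho_w = 2520 / 1025 = 2.458537
(Sr - 1) = 1.458537
(Sr - 1)^3 = 3.102787
cot(34.5) = 1 / tan(34.5) = 1 / 0.687281 = 1.455009
Numerator = 2520 * 9.81 * 4.36^3 = 2048938.9385
Denominator = 5.5 * 3.102787 * 1.455009 = 24.830208
W = 2048938.9385 / 24.830208
W = 82517.99 N

82517.99


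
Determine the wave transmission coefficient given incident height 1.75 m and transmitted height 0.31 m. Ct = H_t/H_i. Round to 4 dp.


Ct = H_t / H_i
Ct = 0.31 / 1.75
Ct = 0.1771

0.1771


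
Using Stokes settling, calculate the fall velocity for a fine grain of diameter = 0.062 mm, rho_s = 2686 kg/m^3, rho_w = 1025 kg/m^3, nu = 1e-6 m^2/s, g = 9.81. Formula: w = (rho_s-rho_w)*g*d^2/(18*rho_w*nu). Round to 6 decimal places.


w = (rho_s - rho_w) * g * d^2 / (18 * rho_w * nu)
d = 0.062 mm = 0.000062 m
rho_s - rho_w = 2686 - 1025 = 1661
Numerator = 1661 * 9.81 * (0.000062)^2 = 0.000062635712
Denominator = 18 * 1025 * 1e-6 = 0.018450
w = 0.003395 m/s

0.003395


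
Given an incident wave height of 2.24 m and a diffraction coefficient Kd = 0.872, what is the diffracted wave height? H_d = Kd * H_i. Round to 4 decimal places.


H_d = Kd * H_i
H_d = 0.872 * 2.24
H_d = 1.9533 m

1.9533


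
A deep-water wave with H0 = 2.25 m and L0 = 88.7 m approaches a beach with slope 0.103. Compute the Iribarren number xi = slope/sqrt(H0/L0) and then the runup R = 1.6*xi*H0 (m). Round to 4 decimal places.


xi = slope / sqrt(H0/L0)
H0/L0 = 2.25/88.7 = 0.025366
sqrt(0.025366) = 0.159268
xi = 0.103 / 0.159268 = 0.646707
R = 1.6 * xi * H0 = 1.6 * 0.646707 * 2.25
R = 2.3281 m

2.3281


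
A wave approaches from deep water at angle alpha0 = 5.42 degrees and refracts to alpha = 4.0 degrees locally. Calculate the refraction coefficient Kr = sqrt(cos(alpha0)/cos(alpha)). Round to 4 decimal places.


Kr = sqrt(cos(alpha0) / cos(alpha))
cos(5.42) = 0.995529
cos(4.0) = 0.997564
Kr = sqrt(0.995529 / 0.997564)
Kr = sqrt(0.997960)
Kr = 0.9990

0.9990


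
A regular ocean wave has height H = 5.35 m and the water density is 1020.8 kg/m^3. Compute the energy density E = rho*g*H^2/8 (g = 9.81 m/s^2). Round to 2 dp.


E = (1/8) * rho * g * H^2
E = (1/8) * 1020.8 * 9.81 * 5.35^2
E = 0.125 * 1020.8 * 9.81 * 28.6225
E = 35828.39 J/m^2

35828.39


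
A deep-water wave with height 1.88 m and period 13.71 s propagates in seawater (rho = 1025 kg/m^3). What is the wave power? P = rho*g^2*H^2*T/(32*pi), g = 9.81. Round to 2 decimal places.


P = rho * g^2 * H^2 * T / (32 * pi)
P = 1025 * 9.81^2 * 1.88^2 * 13.71 / (32 * pi)
P = 1025 * 96.2361 * 3.5344 * 13.71 / 100.53096
P = 47546.13 W/m

47546.13


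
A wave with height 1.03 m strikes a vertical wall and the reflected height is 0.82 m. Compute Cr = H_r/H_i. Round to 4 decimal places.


Cr = H_r / H_i
Cr = 0.82 / 1.03
Cr = 0.7961

0.7961


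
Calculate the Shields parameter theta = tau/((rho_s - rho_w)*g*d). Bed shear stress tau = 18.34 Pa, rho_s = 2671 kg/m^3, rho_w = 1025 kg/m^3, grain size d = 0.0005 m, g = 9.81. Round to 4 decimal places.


theta = tau / ((rho_s - rho_w) * g * d)
rho_s - rho_w = 2671 - 1025 = 1646
Denominator = 1646 * 9.81 * 0.0005 = 8.073630
theta = 18.34 / 8.073630
theta = 2.2716

2.2716


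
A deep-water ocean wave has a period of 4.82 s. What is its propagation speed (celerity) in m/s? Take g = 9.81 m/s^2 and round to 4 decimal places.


We use the deep-water celerity formula:
C = g * T / (2 * pi)
C = 9.81 * 4.82 / (2 * 3.14159...)
C = 47.284200 / 6.283185
C = 7.5255 m/s

7.5255


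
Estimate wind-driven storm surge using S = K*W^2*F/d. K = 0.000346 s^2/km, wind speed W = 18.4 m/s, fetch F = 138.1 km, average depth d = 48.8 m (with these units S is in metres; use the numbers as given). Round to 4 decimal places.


S = K * W^2 * F / d
W^2 = 18.4^2 = 338.56
S = 0.000346 * 338.56 * 138.1 / 48.8
Numerator = 0.000346 * 338.56 * 138.1 = 16.177277
S = 16.177277 / 48.8 = 0.3315 m

0.3315


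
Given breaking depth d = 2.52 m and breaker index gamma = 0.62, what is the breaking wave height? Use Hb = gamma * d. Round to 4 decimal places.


Hb = gamma * d
Hb = 0.62 * 2.52
Hb = 1.5624 m

1.5624


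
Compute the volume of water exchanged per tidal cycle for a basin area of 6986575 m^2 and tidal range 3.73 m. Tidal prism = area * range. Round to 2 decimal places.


Tidal prism = Area * Tidal range
P = 6986575 * 3.73
P = 26059924.75 m^3

26059924.75


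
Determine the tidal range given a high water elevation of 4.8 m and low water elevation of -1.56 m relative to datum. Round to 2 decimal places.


Tidal range = High water - Low water
Tidal range = 4.8 - (-1.56)
Tidal range = 6.36 m

6.36


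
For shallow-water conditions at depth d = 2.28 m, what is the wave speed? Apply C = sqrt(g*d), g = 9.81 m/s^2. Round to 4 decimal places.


Using the shallow-water approximation:
C = sqrt(g * d) = sqrt(9.81 * 2.28)
C = sqrt(22.3668)
C = 4.7294 m/s

4.7294


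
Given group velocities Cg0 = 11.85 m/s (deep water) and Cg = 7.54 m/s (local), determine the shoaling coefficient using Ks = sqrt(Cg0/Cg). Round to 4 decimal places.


Ks = sqrt(Cg0 / Cg)
Ks = sqrt(11.85 / 7.54)
Ks = sqrt(1.5716)
Ks = 1.2536

1.2536


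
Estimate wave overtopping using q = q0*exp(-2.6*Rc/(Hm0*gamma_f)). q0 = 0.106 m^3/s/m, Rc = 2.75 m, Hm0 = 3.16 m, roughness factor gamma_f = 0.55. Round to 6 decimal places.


q = q0 * exp(-2.6 * Rc / (Hm0 * gamma_f))
Exponent = -2.6 * 2.75 / (3.16 * 0.55)
= -2.6 * 2.75 / 1.7380
= -4.113924
exp(-4.113924) = 0.016344
q = 0.106 * 0.016344
q = 0.001732 m^3/s/m

0.001732


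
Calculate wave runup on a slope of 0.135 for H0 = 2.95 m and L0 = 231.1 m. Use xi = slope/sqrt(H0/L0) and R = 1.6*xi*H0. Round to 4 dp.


xi = slope / sqrt(H0/L0)
H0/L0 = 2.95/231.1 = 0.012765
sqrt(0.012765) = 0.112982
xi = 0.135 / 0.112982 = 1.194876
R = 1.6 * xi * H0 = 1.6 * 1.194876 * 2.95
R = 5.6398 m

5.6398


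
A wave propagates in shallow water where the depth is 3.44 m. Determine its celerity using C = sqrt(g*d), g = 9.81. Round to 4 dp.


Using the shallow-water approximation:
C = sqrt(g * d) = sqrt(9.81 * 3.44)
C = sqrt(33.7464)
C = 5.8092 m/s

5.8092


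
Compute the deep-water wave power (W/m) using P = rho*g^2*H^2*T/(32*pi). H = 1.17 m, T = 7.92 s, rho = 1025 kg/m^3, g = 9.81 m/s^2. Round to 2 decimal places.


P = rho * g^2 * H^2 * T / (32 * pi)
P = 1025 * 9.81^2 * 1.17^2 * 7.92 / (32 * pi)
P = 1025 * 96.2361 * 1.3689 * 7.92 / 100.53096
P = 10637.97 W/m

10637.97


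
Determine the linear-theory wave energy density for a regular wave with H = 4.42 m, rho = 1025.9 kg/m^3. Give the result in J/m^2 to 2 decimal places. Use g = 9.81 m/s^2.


E = (1/8) * rho * g * H^2
E = (1/8) * 1025.9 * 9.81 * 4.42^2
E = 0.125 * 1025.9 * 9.81 * 19.5364
E = 24576.98 J/m^2

24576.98


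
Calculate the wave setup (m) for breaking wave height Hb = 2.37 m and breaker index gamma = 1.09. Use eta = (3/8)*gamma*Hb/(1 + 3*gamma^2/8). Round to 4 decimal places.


eta = (3/8) * gamma * Hb / (1 + 3*gamma^2/8)
Numerator = (3/8) * 1.09 * 2.37 = 0.968738
Denominator = 1 + 3*1.09^2/8 = 1 + 0.445538 = 1.445538
eta = 0.968738 / 1.445538
eta = 0.6702 m

0.6702


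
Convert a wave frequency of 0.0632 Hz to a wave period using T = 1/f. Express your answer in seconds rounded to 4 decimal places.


T = 1 / f
T = 1 / 0.0632
T = 15.8228 s

15.8228


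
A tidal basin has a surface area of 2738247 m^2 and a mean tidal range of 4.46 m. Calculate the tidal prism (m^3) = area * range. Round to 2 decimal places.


Tidal prism = Area * Tidal range
P = 2738247 * 4.46
P = 12212581.62 m^3

12212581.62


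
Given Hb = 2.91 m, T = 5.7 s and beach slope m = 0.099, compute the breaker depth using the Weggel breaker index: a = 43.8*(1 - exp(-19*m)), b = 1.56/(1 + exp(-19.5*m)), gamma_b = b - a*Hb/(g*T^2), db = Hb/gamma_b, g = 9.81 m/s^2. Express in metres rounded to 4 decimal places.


a = 43.8 * (1 - exp(-19 * m))
exp(-19 * 0.099) = exp(-1.8810) = 0.152438
a = 43.8 * (1 - 0.152438) = 37.123233
b = 1.56 / (1 + exp(-19.5 * m))
exp(-19.5 * 0.099) = exp(-1.9305) = 0.145076
b = 1.56 / (1 + 0.145076) = 1.362355
Hb / (g * T^2) = 2.91 / (9.81 * 5.7^2) = 2.91 / 318.7269 = 0.00913007
gamma_b = b - a * Hb/(g*T^2) = 1.362355 - 37.123233 * 0.00913007 = 1.023418
db = Hb / gamma_b = 2.91 / 1.023418
db = 2.8434 m

2.8434


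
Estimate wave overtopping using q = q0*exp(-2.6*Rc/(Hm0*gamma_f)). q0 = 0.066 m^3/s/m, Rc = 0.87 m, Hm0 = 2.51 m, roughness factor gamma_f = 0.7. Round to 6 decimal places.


q = q0 * exp(-2.6 * Rc / (Hm0 * gamma_f))
Exponent = -2.6 * 0.87 / (2.51 * 0.7)
= -2.6 * 0.87 / 1.7570
= -1.287422
exp(-1.287422) = 0.275981
q = 0.066 * 0.275981
q = 0.018215 m^3/s/m

0.018215


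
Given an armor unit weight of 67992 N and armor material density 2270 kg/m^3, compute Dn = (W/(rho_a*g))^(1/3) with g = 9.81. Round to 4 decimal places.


V = W / (rho_a * g)
V = 67992 / (2270 * 9.81)
V = 67992 / 22268.70
V = 3.053254 m^3
Dn = V^(1/3) = 3.053254^(1/3)
Dn = 1.4507 m

1.4507


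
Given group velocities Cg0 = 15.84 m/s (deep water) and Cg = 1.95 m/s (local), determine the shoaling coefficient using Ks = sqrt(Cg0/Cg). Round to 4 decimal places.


Ks = sqrt(Cg0 / Cg)
Ks = sqrt(15.84 / 1.95)
Ks = sqrt(8.1231)
Ks = 2.8501

2.8501


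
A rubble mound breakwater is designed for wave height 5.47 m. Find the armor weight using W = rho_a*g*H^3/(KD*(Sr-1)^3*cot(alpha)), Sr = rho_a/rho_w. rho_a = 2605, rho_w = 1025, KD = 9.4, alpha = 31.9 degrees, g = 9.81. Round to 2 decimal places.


Sr = rho_a / rho_w = 2605 / 1025 = 2.541463
(Sr - 1) = 1.541463
(Sr - 1)^3 = 3.662686
cot(31.9) = 1 / tan(31.9) = 1 / 0.622445 = 1.606567
Numerator = 2605 * 9.81 * 5.47^3 = 4182526.6226
Denominator = 9.4 * 3.662686 * 1.606567 = 55.312898
W = 4182526.6226 / 55.312898
W = 75615.76 N

75615.76


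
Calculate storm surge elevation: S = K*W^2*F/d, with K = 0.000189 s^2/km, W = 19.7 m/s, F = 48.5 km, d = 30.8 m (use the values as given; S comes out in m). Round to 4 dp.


S = K * W^2 * F / d
W^2 = 19.7^2 = 388.09
S = 0.000189 * 388.09 * 48.5 / 30.8
Numerator = 0.000189 * 388.09 * 48.5 = 3.557427
S = 3.557427 / 30.8 = 0.1155 m

0.1155


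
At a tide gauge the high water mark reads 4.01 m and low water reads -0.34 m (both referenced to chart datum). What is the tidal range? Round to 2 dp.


Tidal range = High water - Low water
Tidal range = 4.01 - (-0.34)
Tidal range = 4.35 m

4.35


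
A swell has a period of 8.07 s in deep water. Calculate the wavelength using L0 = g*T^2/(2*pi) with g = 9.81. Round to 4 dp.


L0 = g * T^2 / (2 * pi)
L0 = 9.81 * 8.07^2 / (2 * pi)
L0 = 9.81 * 65.1249 / 6.28319
L0 = 638.8753 / 6.28319
L0 = 101.6802 m

101.6802


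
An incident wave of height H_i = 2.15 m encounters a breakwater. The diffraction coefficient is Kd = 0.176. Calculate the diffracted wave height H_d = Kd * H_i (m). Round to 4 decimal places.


H_d = Kd * H_i
H_d = 0.176 * 2.15
H_d = 0.3784 m

0.3784


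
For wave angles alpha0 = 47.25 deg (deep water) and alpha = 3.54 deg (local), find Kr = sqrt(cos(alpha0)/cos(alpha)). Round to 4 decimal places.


Kr = sqrt(cos(alpha0) / cos(alpha))
cos(47.25) = 0.678801
cos(3.54) = 0.998092
Kr = sqrt(0.678801 / 0.998092)
Kr = sqrt(0.680098)
Kr = 0.8247

0.8247


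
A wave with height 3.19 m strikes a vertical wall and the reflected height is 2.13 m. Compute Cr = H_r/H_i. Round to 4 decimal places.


Cr = H_r / H_i
Cr = 2.13 / 3.19
Cr = 0.6677

0.6677


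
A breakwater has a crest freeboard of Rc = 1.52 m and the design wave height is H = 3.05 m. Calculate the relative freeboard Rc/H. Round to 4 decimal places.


Relative freeboard = Rc / H
= 1.52 / 3.05
= 0.4984

0.4984


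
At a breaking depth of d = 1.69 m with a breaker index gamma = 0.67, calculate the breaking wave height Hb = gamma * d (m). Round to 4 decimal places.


Hb = gamma * d
Hb = 0.67 * 1.69
Hb = 1.1323 m

1.1323


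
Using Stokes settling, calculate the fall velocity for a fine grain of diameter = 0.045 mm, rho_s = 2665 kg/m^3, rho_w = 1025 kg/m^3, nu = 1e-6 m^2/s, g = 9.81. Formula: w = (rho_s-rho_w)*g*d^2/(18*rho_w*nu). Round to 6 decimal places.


w = (rho_s - rho_w) * g * d^2 / (18 * rho_w * nu)
d = 0.045 mm = 0.000045 m
rho_s - rho_w = 2665 - 1025 = 1640
Numerator = 1640 * 9.81 * (0.000045)^2 = 0.000032579010
Denominator = 18 * 1025 * 1e-6 = 0.018450
w = 0.001766 m/s

0.001766


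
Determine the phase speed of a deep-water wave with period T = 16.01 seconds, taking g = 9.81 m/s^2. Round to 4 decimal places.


We use the deep-water celerity formula:
C = g * T / (2 * pi)
C = 9.81 * 16.01 / (2 * 3.14159...)
C = 157.058100 / 6.283185
C = 24.9966 m/s

24.9966


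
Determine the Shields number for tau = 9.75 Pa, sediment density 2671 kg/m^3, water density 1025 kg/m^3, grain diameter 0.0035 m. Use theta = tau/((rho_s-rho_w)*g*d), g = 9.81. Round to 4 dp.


theta = tau / ((rho_s - rho_w) * g * d)
rho_s - rho_w = 2671 - 1025 = 1646
Denominator = 1646 * 9.81 * 0.0035 = 56.515410
theta = 9.75 / 56.515410
theta = 0.1725

0.1725


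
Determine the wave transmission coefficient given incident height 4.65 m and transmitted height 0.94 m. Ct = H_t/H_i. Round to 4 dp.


Ct = H_t / H_i
Ct = 0.94 / 4.65
Ct = 0.2022

0.2022


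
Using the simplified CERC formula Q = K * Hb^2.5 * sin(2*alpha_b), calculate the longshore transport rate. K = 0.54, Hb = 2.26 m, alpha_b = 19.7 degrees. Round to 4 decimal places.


Q = K * Hb^2.5 * sin(2 * alpha_b)
Hb^2.5 = 2.26^2.5 = 7.678406
sin(2 * 19.7) = sin(39.4) = 0.634731
Q = 0.54 * 7.678406 * 0.634731
Q = 2.6318 m^3/s

2.6318


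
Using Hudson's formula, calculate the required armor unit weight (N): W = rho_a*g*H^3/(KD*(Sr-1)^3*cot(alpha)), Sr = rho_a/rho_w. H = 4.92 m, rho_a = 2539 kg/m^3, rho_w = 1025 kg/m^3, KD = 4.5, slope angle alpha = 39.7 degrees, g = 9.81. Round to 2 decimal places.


Sr = rho_a / rho_w = 2539 / 1025 = 2.477073
(Sr - 1) = 1.477073
(Sr - 1)^3 = 3.222597
cot(39.7) = 1 / tan(39.7) = 1 / 0.830216 = 1.204506
Numerator = 2539 * 9.81 * 4.92^3 = 2966381.5860
Denominator = 4.5 * 3.222597 * 1.204506 = 17.467367
W = 2966381.5860 / 17.467367
W = 169824.20 N

169824.20


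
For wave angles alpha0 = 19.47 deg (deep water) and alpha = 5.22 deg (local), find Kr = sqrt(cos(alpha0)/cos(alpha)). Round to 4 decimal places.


Kr = sqrt(cos(alpha0) / cos(alpha))
cos(19.47) = 0.942816
cos(5.22) = 0.995853
Kr = sqrt(0.942816 / 0.995853)
Kr = sqrt(0.946743)
Kr = 0.9730

0.9730


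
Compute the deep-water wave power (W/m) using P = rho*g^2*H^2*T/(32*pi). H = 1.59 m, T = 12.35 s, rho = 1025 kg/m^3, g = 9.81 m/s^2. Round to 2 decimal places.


P = rho * g^2 * H^2 * T / (32 * pi)
P = 1025 * 9.81^2 * 1.59^2 * 12.35 / (32 * pi)
P = 1025 * 96.2361 * 2.5281 * 12.35 / 100.53096
P = 30635.38 W/m

30635.38


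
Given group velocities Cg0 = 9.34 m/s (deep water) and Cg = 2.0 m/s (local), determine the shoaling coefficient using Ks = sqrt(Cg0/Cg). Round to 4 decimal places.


Ks = sqrt(Cg0 / Cg)
Ks = sqrt(9.34 / 2.0)
Ks = sqrt(4.6700)
Ks = 2.1610

2.1610


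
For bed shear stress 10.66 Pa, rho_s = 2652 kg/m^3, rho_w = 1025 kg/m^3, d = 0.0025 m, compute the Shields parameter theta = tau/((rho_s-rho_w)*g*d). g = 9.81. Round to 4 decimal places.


theta = tau / ((rho_s - rho_w) * g * d)
rho_s - rho_w = 2652 - 1025 = 1627
Denominator = 1627 * 9.81 * 0.0025 = 39.902175
theta = 10.66 / 39.902175
theta = 0.2672

0.2672


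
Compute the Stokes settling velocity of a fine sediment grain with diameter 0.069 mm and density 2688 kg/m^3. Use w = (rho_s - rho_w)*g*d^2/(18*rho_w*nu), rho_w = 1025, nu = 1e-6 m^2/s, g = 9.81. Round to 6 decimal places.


w = (rho_s - rho_w) * g * d^2 / (18 * rho_w * nu)
d = 0.069 mm = 0.000069 m
rho_s - rho_w = 2688 - 1025 = 1663
Numerator = 1663 * 9.81 * (0.000069)^2 = 0.000077671097
Denominator = 18 * 1025 * 1e-6 = 0.018450
w = 0.004210 m/s

0.004210


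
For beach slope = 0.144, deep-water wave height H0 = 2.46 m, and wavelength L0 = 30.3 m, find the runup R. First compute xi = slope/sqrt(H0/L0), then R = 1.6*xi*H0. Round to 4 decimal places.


xi = slope / sqrt(H0/L0)
H0/L0 = 2.46/30.3 = 0.081188
sqrt(0.081188) = 0.284935
xi = 0.144 / 0.284935 = 0.505378
R = 1.6 * xi * H0 = 1.6 * 0.505378 * 2.46
R = 1.9892 m

1.9892


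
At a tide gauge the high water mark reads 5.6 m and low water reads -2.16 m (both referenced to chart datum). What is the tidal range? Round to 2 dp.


Tidal range = High water - Low water
Tidal range = 5.6 - (-2.16)
Tidal range = 7.76 m

7.76


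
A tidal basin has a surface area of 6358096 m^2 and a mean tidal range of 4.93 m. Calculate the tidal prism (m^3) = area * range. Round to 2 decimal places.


Tidal prism = Area * Tidal range
P = 6358096 * 4.93
P = 31345413.28 m^3

31345413.28


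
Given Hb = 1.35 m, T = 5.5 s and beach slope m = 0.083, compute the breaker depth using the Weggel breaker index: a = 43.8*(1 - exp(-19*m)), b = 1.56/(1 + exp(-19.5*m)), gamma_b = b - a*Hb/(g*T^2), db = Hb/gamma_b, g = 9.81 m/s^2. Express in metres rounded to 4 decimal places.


a = 43.8 * (1 - exp(-19 * m))
exp(-19 * 0.083) = exp(-1.5770) = 0.206594
a = 43.8 * (1 - 0.206594) = 34.751185
b = 1.56 / (1 + exp(-19.5 * m))
exp(-19.5 * 0.083) = exp(-1.6185) = 0.198196
b = 1.56 / (1 + 0.198196) = 1.301958
Hb / (g * T^2) = 1.35 / (9.81 * 5.5^2) = 1.35 / 296.7525 = 0.00454925
gamma_b = b - a * Hb/(g*T^2) = 1.301958 - 34.751185 * 0.00454925 = 1.143866
db = Hb / gamma_b = 1.35 / 1.143866
db = 1.1802 m

1.1802


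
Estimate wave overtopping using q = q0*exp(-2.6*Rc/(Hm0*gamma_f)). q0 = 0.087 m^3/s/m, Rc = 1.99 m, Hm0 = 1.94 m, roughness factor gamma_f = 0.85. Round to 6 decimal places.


q = q0 * exp(-2.6 * Rc / (Hm0 * gamma_f))
Exponent = -2.6 * 1.99 / (1.94 * 0.85)
= -2.6 * 1.99 / 1.6490
= -3.137659
exp(-3.137659) = 0.043384
q = 0.087 * 0.043384
q = 0.003774 m^3/s/m

0.003774


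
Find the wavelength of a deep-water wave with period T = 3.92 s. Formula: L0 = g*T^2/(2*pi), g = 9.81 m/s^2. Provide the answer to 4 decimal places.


L0 = g * T^2 / (2 * pi)
L0 = 9.81 * 3.92^2 / (2 * pi)
L0 = 9.81 * 15.3664 / 6.28319
L0 = 150.7444 / 6.28319
L0 = 23.9917 m

23.9917


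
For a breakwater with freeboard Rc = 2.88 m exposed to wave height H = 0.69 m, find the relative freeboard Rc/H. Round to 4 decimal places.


Relative freeboard = Rc / H
= 2.88 / 0.69
= 4.1739

4.1739


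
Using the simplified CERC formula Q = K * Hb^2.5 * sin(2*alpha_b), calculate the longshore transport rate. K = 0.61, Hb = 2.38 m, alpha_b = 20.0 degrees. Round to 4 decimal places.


Q = K * Hb^2.5 * sin(2 * alpha_b)
Hb^2.5 = 2.38^2.5 = 8.738611
sin(2 * 20.0) = sin(40.0) = 0.642788
Q = 0.61 * 8.738611 * 0.642788
Q = 3.4264 m^3/s

3.4264


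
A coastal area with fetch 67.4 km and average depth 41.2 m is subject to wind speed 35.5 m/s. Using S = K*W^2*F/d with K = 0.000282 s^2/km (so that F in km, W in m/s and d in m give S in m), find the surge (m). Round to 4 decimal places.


S = K * W^2 * F / d
W^2 = 35.5^2 = 1260.25
S = 0.000282 * 1260.25 * 67.4 / 41.2
Numerator = 0.000282 * 1260.25 * 67.4 = 23.953320
S = 23.953320 / 41.2 = 0.5814 m

0.5814


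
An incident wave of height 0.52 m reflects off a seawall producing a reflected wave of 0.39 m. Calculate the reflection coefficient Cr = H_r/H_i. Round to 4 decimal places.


Cr = H_r / H_i
Cr = 0.39 / 0.52
Cr = 0.7500

0.7500


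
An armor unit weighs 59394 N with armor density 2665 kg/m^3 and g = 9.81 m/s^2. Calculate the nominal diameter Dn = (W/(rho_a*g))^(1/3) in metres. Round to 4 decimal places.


V = W / (rho_a * g)
V = 59394 / (2665 * 9.81)
V = 59394 / 26143.65
V = 2.271833 m^3
Dn = V^(1/3) = 2.271833^(1/3)
Dn = 1.3146 m

1.3146


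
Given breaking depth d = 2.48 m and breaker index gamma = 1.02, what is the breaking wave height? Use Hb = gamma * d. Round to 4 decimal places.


Hb = gamma * d
Hb = 1.02 * 2.48
Hb = 2.5296 m

2.5296


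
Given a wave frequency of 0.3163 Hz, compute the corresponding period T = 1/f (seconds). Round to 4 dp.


T = 1 / f
T = 1 / 0.3163
T = 3.1616 s

3.1616
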